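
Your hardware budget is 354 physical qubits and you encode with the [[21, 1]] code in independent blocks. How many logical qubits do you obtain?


Each code block uses 21 physical qubits for 1 logical qubit(s).
Number of complete blocks = floor(354 / 21) = 16
Logical qubits = 16 * 1
= 16

16


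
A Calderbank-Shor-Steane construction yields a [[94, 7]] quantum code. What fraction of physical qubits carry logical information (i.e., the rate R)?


Code rate R = k/n
= 7/94
= 0.0745

0.0745


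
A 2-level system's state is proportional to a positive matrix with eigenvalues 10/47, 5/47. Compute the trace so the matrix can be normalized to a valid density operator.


tr(M) = sum of eigenvalues
= 10/47 + 5/47
= 15/47
= 0.3191

0.3191


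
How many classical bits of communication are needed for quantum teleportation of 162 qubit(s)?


Quantum teleportation requires 2 classical bits per qubit teleported.
162 qubit(s) -> 2 * 162 = 324 classical bits

324


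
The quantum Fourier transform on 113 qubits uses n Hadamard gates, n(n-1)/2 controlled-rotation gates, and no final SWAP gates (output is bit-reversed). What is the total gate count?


Hadamard gates: 113
Controlled rotations: n*(n-1)/2 = 113*112/2 = 6328
SWAP gates: 0 (omitted)
Total = 113 + 6328
= 6441

6441


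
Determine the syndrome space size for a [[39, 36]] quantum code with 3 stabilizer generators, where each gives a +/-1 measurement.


Each stabilizer generator gives a binary (+1 or -1) measurement outcome.
With 3 independent generators:
Total syndromes = 2^3
= 8

8


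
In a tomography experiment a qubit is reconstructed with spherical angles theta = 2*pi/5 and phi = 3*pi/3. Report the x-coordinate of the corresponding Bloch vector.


theta = 1.2566, phi = 3.1416
r_x = sin(theta)*cos(phi) = 0.9511 * -1.0000
r_x = -0.9511

-0.9511


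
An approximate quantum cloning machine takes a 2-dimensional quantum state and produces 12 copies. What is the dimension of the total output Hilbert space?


Output space = H^(tensor 12) where dim(H) = 2
dim = 2^12
= 4 (after 2 factors)
= 8 (after 3 factors)
= 16 (after 4 factors)
= 32 (after 5 factors)
= 64 (after 6 factors)
= 128 (after 7 factors)
= 256 (after 8 factors)
= 512 (after 9 factors)
= 1024 (after 10 factors)
= 2048 (after 11 factors)
= 4096 (after 12 factors)
= 4096

4096


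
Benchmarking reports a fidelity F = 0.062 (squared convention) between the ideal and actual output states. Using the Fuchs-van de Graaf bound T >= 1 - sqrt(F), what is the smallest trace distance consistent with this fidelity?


Fuchs-van de Graaf (squared-fidelity convention): 1 - sqrt(F) <= T <= sqrt(1 - F).
Lower bound: T >= 1 - sqrt(F)
sqrt(F) = sqrt(0.062) = 0.2490
T >= 1 - 0.2490
T >= 0.7510

0.7510


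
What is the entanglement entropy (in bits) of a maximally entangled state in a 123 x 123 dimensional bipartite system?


For a maximally entangled state in d x d:
S = log2(d) = log2(123)
= 6.9425

6.9425


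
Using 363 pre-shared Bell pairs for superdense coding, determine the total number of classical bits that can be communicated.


Superdense coding allows 2 classical bits per shared entangled pair.
363 pair(s) -> 2 * 363 = 726 classical bits

726


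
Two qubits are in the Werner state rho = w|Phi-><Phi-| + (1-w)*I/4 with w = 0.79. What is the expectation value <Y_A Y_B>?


|Phi-> = (|00> - |11>)/sqrt(2)
For the pure Bell state, <Y_A Y_B> = +1 (Bell-state Pauli correlator).
The maximally-mixed part I/4 has tr(I/4 * P tensor P) = 0 for any traceless Pauli P.
So <Y_A Y_B>_rho = w * (+1) + (1 - w) * 0
= 0.79 * (+1)
= 0.7900

0.7900


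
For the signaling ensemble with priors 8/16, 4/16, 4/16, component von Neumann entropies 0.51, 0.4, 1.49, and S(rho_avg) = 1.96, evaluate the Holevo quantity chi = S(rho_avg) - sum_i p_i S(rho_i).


chi = S(rho) - sum_i p_i * S(rho_i)
Weighted entropy = 8/16 * 0.51 + 4/16 * 0.4 + 4/16 * 1.49
= 0.7275
chi = 1.96 - 0.7275
= 1.2325

1.2325


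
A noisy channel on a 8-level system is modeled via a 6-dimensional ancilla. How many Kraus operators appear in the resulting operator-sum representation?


Tracing out the environment in an orthonormal basis {|i>_E} gives Kraus operators K_i = <i|_E U |0>_E.
Number of Kraus operators = dim(H_env) = d_env
= 6

6


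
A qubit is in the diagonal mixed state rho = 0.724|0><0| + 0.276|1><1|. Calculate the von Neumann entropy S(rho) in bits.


S = -p*log2(p) - (1-p)*log2(1-p)
p = 0.7240, 1-p = 0.2760
= -0.7240 * log2(0.7240) - 0.2760 * log2(0.2760)
= -(-0.3373) - (-0.5126)
= 0.8499

0.8499


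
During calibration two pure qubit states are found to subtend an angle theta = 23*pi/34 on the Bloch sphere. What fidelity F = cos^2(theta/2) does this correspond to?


For states separated by angle theta on Bloch sphere:
F = cos^2(theta/2)
theta = 23*pi/34 = 2.1252
theta/2 = 1.0626
cos(theta/2) = 0.4866
F = 0.2368

0.2368


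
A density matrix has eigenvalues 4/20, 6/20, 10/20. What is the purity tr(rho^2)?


tr(rho^2) = sum of eigenvalues squared
= (4/20)^2 + (6/20)^2 + (10/20)^2
= (16 + 36 + 100) / 400
= 152/400
= 0.3800

0.3800


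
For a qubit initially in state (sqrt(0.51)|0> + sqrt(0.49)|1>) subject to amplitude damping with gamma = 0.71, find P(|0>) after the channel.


For amplitude damping with parameter gamma on state sqrt(a)|0> + sqrt(b)|1>:
alpha^2 = 0.51, beta^2 = 0.49
P(|0>) = alpha^2 + gamma * beta^2
= 0.51 + 0.71 * 0.49
= 0.51 + 0.3479
= 0.8579

0.8579


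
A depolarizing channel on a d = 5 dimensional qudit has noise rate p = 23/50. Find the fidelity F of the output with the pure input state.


F = (1-p) + p/d
= (1 - 0.4600) + 0.4600/5
= 0.5400 + 0.0920
= 0.6320

0.6320


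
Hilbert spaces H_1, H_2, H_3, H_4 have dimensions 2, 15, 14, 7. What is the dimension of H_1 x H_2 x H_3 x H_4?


dim(H_1 x H_2 x H_3 x H_4) = 2 * 15 * 14 * 7
= 30 * 14 * 7
= 420 * 7
= 2940

2940


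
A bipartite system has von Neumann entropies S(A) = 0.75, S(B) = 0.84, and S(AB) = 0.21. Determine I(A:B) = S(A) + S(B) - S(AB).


I(A:B) = S(A) + S(B) - S(AB)
= 0.75 + 0.84 - 0.21
= 1.3800

1.3800


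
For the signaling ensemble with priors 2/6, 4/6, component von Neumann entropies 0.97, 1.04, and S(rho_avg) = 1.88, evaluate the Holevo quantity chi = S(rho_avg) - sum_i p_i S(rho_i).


chi = S(rho) - sum_i p_i * S(rho_i)
Weighted entropy = 2/6 * 0.97 + 4/6 * 1.04
= 1.0167
chi = 1.88 - 1.0167
= 0.8633

0.8633


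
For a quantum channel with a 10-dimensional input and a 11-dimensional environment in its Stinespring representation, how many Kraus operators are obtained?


Tracing out the environment in an orthonormal basis {|i>_E} gives Kraus operators K_i = <i|_E U |0>_E.
Number of Kraus operators = dim(H_env) = d_env
= 11

11


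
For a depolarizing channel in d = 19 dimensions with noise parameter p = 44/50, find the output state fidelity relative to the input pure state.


F = (1-p) + p/d
= (1 - 0.8800) + 0.8800/19
= 0.1200 + 0.0463
= 0.1663

0.1663


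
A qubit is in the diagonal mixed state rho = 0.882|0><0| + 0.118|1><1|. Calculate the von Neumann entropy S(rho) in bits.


S = -p*log2(p) - (1-p)*log2(1-p)
p = 0.8820, 1-p = 0.1180
= -0.8820 * log2(0.8820) - 0.1180 * log2(0.1180)
= -(-0.1598) - (-0.3638)
= 0.5236

0.5236


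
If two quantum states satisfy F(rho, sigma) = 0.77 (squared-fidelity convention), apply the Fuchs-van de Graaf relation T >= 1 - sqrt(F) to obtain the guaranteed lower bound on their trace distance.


Fuchs-van de Graaf (squared-fidelity convention): 1 - sqrt(F) <= T <= sqrt(1 - F).
Lower bound: T >= 1 - sqrt(F)
sqrt(F) = sqrt(0.77) = 0.8775
T >= 1 - 0.8775
T >= 0.1225

0.1225


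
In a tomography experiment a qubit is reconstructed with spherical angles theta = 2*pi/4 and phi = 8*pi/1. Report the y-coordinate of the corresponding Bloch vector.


theta = 1.5708, phi = 25.1327
r_y = sin(theta)*sin(phi) = 1.0000 * 0.0000
r_y = 0.0000

0.0000


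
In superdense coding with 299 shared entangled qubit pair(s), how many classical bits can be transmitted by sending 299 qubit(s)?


Superdense coding allows 2 classical bits per shared entangled pair.
299 pair(s) -> 2 * 299 = 598 classical bits

598


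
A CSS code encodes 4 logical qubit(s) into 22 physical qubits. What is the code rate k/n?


Code rate R = k/n
= 4/22
= 0.1818

0.1818


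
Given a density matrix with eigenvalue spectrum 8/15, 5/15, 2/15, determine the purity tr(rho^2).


tr(rho^2) = sum of eigenvalues squared
= (8/15)^2 + (5/15)^2 + (2/15)^2
= (64 + 25 + 4) / 225
= 93/225
= 0.4133

0.4133


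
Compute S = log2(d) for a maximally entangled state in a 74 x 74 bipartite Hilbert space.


For a maximally entangled state in d x d:
S = log2(d) = log2(74)
= 6.2095

6.2095


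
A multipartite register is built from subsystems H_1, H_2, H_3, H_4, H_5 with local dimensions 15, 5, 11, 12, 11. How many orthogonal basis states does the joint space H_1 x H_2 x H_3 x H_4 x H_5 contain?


dim(H_1 x H_2 x H_3 x H_4 x H_5) = 15 * 5 * 11 * 12 * 11
= 75 * 11 * 12 * 11
= 825 * 12 * 11
= 9900 * 11
= 108900

108900


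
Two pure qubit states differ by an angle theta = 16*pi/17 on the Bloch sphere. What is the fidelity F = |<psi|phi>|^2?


For states separated by angle theta on Bloch sphere:
F = cos^2(theta/2)
theta = 16*pi/17 = 2.9568
theta/2 = 1.4784
cos(theta/2) = 0.0923
F = 0.0085

0.0085


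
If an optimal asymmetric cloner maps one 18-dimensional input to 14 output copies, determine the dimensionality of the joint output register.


Output space = H^(tensor 14) where dim(H) = 18
dim = 18^14
= 324 (after 2 factors)
= 5832 (after 3 factors)
= 104976 (after 4 factors)
= 1889568 (after 5 factors)
= 34012224 (after 6 factors)
= 612220032 (after 7 factors)
= 11019960576 (after 8 factors)
= 198359290368 (after 9 factors)
= 3570467226624 (after 10 factors)
= 64268410079232 (after 11 factors)
= 1156831381426176 (after 12 factors)
= 20822964865671168 (after 13 factors)
= 374813367582081024 (after 14 factors)
= 374813367582081024

374813367582081024


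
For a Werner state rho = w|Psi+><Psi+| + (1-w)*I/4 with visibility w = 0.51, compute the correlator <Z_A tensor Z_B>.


|Psi+> = (|01> + |10>)/sqrt(2)
For the pure Bell state, <Z_A Z_B> = -1 (Bell-state Pauli correlator).
The maximally-mixed part I/4 has tr(I/4 * P tensor P) = 0 for any traceless Pauli P.
So <Z_A Z_B>_rho = w * (-1) + (1 - w) * 0
= 0.51 * (-1)
= -0.5100

-0.5100


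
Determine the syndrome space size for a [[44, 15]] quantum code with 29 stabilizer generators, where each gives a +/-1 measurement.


Each stabilizer generator gives a binary (+1 or -1) measurement outcome.
With 29 independent generators:
Total syndromes = 2^29
= 536870912

536870912


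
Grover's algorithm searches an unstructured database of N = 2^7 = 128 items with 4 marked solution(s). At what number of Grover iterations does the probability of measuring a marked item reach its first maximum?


After j Grover iterations the success probability is P(j) = sin^2((2j+1)*theta), where sin(theta) = sqrt(k/N).
N = 2^7 = 128, k = 4
sin(theta) = sqrt(k/N) = 0.1767766953
theta = arcsin(sqrt(k/N)) = 0.1777106008 rad
P(j) reaches its first maximum when (2j+1)*theta is as close as possible to pi/2, i.e. j = round(pi/(4*theta) - 1/2).
pi/(4*theta) - 1/2 = 3.9195
(For comparison, the common estimate pi/4 * sqrt(N/k) = 4.4429; the exact maximiser is used here.)
Optimal iterations = 4

4


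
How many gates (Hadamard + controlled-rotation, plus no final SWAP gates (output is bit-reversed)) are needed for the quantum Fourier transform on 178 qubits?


Hadamard gates: 178
Controlled rotations: n*(n-1)/2 = 178*177/2 = 15753
SWAP gates: 0 (omitted)
Total = 178 + 15753
= 15931

15931


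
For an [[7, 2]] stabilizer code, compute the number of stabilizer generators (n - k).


For an [[n,k]] stabilizer code:
Number of stabilizer generators = n - k
= 7 - 2
= 5

5


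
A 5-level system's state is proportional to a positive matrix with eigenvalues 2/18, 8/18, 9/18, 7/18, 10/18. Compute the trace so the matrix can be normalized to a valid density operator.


tr(M) = sum of eigenvalues
= 2/18 + 8/18 + 9/18 + 7/18 + 10/18
= 36/18
= 2.0000

2.0000


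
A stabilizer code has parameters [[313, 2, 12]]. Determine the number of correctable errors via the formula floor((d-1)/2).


Code parameters: [[313, 2, 12]], distance d = 12.
Number of correctable errors = floor((d-1)/2)
= floor((12 - 1)/2)
= floor(11/2)
= 5

5


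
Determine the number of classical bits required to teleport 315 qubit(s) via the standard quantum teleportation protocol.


Quantum teleportation requires 2 classical bits per qubit teleported.
315 qubit(s) -> 2 * 315 = 630 classical bits

630


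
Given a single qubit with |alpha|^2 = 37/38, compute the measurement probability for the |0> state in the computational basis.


|alpha|^2 = 37/38 = 0.9737
|beta|^2 = 1 - 37/38 = 1/38 = 0.0263
P(|0>) = |alpha|^2 = 0.9737

0.9737


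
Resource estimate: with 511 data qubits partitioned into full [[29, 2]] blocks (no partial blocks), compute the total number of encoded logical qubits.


Each code block uses 29 physical qubits for 2 logical qubit(s).
Number of complete blocks = floor(511 / 29) = 17
Logical qubits = 17 * 2
= 34

34


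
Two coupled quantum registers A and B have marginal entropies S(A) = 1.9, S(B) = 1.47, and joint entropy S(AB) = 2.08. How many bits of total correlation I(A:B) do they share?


I(A:B) = S(A) + S(B) - S(AB)
= 1.9 + 1.47 - 2.08
= 1.2900

1.2900


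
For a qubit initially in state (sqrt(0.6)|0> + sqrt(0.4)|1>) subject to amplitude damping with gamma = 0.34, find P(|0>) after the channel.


For amplitude damping with parameter gamma on state sqrt(a)|0> + sqrt(b)|1>:
alpha^2 = 0.6, beta^2 = 0.4
P(|0>) = alpha^2 + gamma * beta^2
= 0.6 + 0.34 * 0.4
= 0.6 + 0.1360
= 0.7360

0.7360


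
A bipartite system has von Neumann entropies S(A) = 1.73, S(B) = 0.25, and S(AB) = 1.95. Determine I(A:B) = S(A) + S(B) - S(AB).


I(A:B) = S(A) + S(B) - S(AB)
= 1.73 + 0.25 - 1.95
= 0.0300

0.0300


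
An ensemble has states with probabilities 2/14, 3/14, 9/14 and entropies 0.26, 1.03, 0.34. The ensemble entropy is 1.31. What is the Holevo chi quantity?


chi = S(rho) - sum_i p_i * S(rho_i)
Weighted entropy = 2/14 * 0.26 + 3/14 * 1.03 + 9/14 * 0.34
= 0.4764
chi = 1.31 - 0.4764
= 0.8336

0.8336


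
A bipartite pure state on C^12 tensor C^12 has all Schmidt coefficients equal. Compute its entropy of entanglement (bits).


For a maximally entangled state in d x d:
S = log2(d) = log2(12)
= 3.5850

3.5850


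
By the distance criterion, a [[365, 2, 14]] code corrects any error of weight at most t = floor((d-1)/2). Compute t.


Code parameters: [[365, 2, 14]], distance d = 14.
Number of correctable errors = floor((d-1)/2)
= floor((14 - 1)/2)
= floor(13/2)
= 6

6


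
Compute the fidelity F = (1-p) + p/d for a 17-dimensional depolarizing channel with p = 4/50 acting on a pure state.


F = (1-p) + p/d
= (1 - 0.0800) + 0.0800/17
= 0.9200 + 0.0047
= 0.9247

0.9247


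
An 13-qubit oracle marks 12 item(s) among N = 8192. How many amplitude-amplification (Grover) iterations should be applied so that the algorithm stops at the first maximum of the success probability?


After j Grover iterations the success probability is P(j) = sin^2((2j+1)*theta), where sin(theta) = sqrt(k/N).
N = 2^13 = 8192, k = 12
sin(theta) = sqrt(k/N) = 0.03827327723
theta = arcsin(sqrt(k/N)) = 0.03828262746 rad
P(j) reaches its first maximum when (2j+1)*theta is as close as possible to pi/2, i.e. j = round(pi/(4*theta) - 1/2).
pi/(4*theta) - 1/2 = 20.0158
(For comparison, the common estimate pi/4 * sqrt(N/k) = 20.5208; the exact maximiser is used here.)
Optimal iterations = 20

20


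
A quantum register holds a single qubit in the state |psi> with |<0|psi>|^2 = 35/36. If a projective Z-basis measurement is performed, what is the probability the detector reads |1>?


|alpha|^2 = 35/36 = 0.9722
|beta|^2 = 1 - 35/36 = 1/36 = 0.0278
P(|1>) = |beta|^2 = 0.0278

0.0278


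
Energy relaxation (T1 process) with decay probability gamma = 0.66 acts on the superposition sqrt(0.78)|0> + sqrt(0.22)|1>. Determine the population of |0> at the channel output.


For amplitude damping with parameter gamma on state sqrt(a)|0> + sqrt(b)|1>:
alpha^2 = 0.78, beta^2 = 0.22
P(|0>) = alpha^2 + gamma * beta^2
= 0.78 + 0.66 * 0.22
= 0.78 + 0.1452
= 0.9252

0.9252


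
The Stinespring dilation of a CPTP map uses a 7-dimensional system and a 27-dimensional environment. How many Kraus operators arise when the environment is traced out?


Tracing out the environment in an orthonormal basis {|i>_E} gives Kraus operators K_i = <i|_E U |0>_E.
Number of Kraus operators = dim(H_env) = d_env
= 27

27


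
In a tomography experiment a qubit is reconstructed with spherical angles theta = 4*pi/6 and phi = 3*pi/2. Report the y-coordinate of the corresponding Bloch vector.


theta = 2.0944, phi = 4.7124
r_y = sin(theta)*sin(phi) = 0.8660 * -1.0000
r_y = -0.8660

-0.8660


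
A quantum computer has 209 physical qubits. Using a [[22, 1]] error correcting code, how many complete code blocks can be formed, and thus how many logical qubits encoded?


Each code block uses 22 physical qubits for 1 logical qubit(s).
Number of complete blocks = floor(209 / 22) = 9
Logical qubits = 9 * 1
= 9

9


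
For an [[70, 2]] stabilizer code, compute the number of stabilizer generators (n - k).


For an [[n,k]] stabilizer code:
Number of stabilizer generators = n - k
= 70 - 2
= 68

68


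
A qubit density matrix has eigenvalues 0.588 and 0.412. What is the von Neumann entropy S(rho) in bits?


S = -p*log2(p) - (1-p)*log2(1-p)
p = 0.5880, 1-p = 0.4120
= -0.5880 * log2(0.5880) - 0.4120 * log2(0.4120)
= -(-0.4505) - (-0.5271)
= 0.9775

0.9775


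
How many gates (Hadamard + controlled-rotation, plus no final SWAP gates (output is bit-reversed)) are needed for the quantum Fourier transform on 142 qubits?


Hadamard gates: 142
Controlled rotations: n*(n-1)/2 = 142*141/2 = 10011
SWAP gates: 0 (omitted)
Total = 142 + 10011
= 10153

10153


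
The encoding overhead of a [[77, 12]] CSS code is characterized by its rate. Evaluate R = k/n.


Code rate R = k/n
= 12/77
= 0.1558

0.1558


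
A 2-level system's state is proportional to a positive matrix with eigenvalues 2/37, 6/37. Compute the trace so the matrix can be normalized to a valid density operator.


tr(M) = sum of eigenvalues
= 2/37 + 6/37
= 8/37
= 0.2162

0.2162


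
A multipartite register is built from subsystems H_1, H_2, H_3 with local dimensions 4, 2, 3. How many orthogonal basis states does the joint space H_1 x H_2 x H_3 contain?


dim(H_1 x H_2 x H_3) = 4 * 2 * 3
= 8 * 3
= 24

24


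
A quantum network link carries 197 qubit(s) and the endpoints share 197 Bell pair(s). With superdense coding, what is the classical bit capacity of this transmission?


Superdense coding allows 2 classical bits per shared entangled pair.
197 pair(s) -> 2 * 197 = 394 classical bits

394


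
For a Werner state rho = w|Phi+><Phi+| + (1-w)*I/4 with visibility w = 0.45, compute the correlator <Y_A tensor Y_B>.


|Phi+> = (|00> + |11>)/sqrt(2)
For the pure Bell state, <Y_A Y_B> = -1 (Bell-state Pauli correlator).
The maximally-mixed part I/4 has tr(I/4 * P tensor P) = 0 for any traceless Pauli P.
So <Y_A Y_B>_rho = w * (-1) + (1 - w) * 0
= 0.45 * (-1)
= -0.4500

-0.4500


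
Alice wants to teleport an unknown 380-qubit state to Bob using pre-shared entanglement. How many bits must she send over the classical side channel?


Quantum teleportation requires 2 classical bits per qubit teleported.
380 qubit(s) -> 2 * 380 = 760 classical bits

760


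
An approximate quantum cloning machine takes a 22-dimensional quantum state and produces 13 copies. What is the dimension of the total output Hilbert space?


Output space = H^(tensor 13) where dim(H) = 22
dim = 22^13
= 484 (after 2 factors)
= 10648 (after 3 factors)
= 234256 (after 4 factors)
= 5153632 (after 5 factors)
= 113379904 (after 6 factors)
= 2494357888 (after 7 factors)
= 54875873536 (after 8 factors)
= 1207269217792 (after 9 factors)
= 26559922791424 (after 10 factors)
= 584318301411328 (after 11 factors)
= 12855002631049216 (after 12 factors)
= 282810057883082752 (after 13 factors)
= 282810057883082752

282810057883082752


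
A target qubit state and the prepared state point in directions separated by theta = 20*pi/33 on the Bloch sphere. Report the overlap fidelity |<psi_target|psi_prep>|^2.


For states separated by angle theta on Bloch sphere:
F = cos^2(theta/2)
theta = 20*pi/33 = 1.9040
theta/2 = 0.9520
cos(theta/2) = 0.5801
F = 0.3365

0.3365


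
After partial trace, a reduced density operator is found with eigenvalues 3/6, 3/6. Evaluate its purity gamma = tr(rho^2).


tr(rho^2) = sum of eigenvalues squared
= (3/6)^2 + (3/6)^2
= (9 + 9) / 36
= 18/36
= 0.5000

0.5000


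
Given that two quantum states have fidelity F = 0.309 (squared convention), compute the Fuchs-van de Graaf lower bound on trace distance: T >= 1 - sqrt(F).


Fuchs-van de Graaf (squared-fidelity convention): 1 - sqrt(F) <= T <= sqrt(1 - F).
Lower bound: T >= 1 - sqrt(F)
sqrt(F) = sqrt(0.309) = 0.5559
T >= 1 - 0.5559
T >= 0.4441

0.4441


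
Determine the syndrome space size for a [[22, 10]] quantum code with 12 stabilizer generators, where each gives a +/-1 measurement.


Each stabilizer generator gives a binary (+1 or -1) measurement outcome.
With 12 independent generators:
Total syndromes = 2^12
= 4096

4096


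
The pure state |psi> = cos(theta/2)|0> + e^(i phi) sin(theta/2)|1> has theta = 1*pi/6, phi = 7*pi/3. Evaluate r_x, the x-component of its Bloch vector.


theta = 0.5236, phi = 7.3304
r_x = sin(theta)*cos(phi) = 0.5000 * 0.5000
r_x = 0.2500

0.2500


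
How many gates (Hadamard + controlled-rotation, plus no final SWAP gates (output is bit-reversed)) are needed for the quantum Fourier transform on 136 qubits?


Hadamard gates: 136
Controlled rotations: n*(n-1)/2 = 136*135/2 = 9180
SWAP gates: 0 (omitted)
Total = 136 + 9180
= 9316

9316


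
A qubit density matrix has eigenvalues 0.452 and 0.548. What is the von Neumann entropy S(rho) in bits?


S = -p*log2(p) - (1-p)*log2(1-p)
p = 0.4520, 1-p = 0.5480
= -0.4520 * log2(0.4520) - 0.5480 * log2(0.5480)
= -(-0.5178) - (-0.4755)
= 0.9933

0.9933


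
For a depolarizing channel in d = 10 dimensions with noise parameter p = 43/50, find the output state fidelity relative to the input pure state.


F = (1-p) + p/d
= (1 - 0.8600) + 0.8600/10
= 0.1400 + 0.0860
= 0.2260

0.2260


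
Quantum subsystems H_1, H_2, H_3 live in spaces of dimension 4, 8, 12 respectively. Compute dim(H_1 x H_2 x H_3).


dim(H_1 x H_2 x H_3) = 4 * 8 * 12
= 32 * 12
= 384

384


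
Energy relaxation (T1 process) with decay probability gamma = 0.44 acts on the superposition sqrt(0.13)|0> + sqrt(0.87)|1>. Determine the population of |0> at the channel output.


For amplitude damping with parameter gamma on state sqrt(a)|0> + sqrt(b)|1>:
alpha^2 = 0.13, beta^2 = 0.87
P(|0>) = alpha^2 + gamma * beta^2
= 0.13 + 0.44 * 0.87
= 0.13 + 0.3828
= 0.5128

0.5128


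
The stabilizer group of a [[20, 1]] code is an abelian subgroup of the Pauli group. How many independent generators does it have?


For an [[n,k]] stabilizer code:
Number of stabilizer generators = n - k
= 20 - 1
= 19

19


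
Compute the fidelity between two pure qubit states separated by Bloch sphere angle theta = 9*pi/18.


For states separated by angle theta on Bloch sphere:
F = cos^2(theta/2)
theta = 9*pi/18 = 1.5708
theta/2 = 0.7854
cos(theta/2) = 0.7071
F = 0.5000

0.5000


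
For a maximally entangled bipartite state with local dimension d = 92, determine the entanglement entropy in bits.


For a maximally entangled state in d x d:
S = log2(d) = log2(92)
= 6.5236

6.5236


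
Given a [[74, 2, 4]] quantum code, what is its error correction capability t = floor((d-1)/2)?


Code parameters: [[74, 2, 4]], distance d = 4.
Number of correctable errors = floor((d-1)/2)
= floor((4 - 1)/2)
= floor(3/2)
= 1

1


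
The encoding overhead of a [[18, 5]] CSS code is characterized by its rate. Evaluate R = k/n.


Code rate R = k/n
= 5/18
= 0.2778

0.2778


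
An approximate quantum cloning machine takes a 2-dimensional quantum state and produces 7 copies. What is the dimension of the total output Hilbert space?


Output space = H^(tensor 7) where dim(H) = 2
dim = 2^7
= 4 (after 2 factors)
= 8 (after 3 factors)
= 16 (after 4 factors)
= 32 (after 5 factors)
= 64 (after 6 factors)
= 128 (after 7 factors)
= 128

128


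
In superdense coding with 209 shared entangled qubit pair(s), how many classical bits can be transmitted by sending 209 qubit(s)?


Superdense coding allows 2 classical bits per shared entangled pair.
209 pair(s) -> 2 * 209 = 418 classical bits

418


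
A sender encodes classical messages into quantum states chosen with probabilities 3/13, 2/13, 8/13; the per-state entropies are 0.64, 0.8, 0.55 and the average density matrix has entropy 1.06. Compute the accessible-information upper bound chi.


chi = S(rho) - sum_i p_i * S(rho_i)
Weighted entropy = 3/13 * 0.64 + 2/13 * 0.8 + 8/13 * 0.55
= 0.6092
chi = 1.06 - 0.6092
= 0.4508

0.4508


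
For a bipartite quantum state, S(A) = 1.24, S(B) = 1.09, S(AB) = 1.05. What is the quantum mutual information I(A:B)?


I(A:B) = S(A) + S(B) - S(AB)
= 1.24 + 1.09 - 1.05
= 1.2800

1.2800


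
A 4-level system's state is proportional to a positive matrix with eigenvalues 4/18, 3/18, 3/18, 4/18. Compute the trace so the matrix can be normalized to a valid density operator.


tr(M) = sum of eigenvalues
= 4/18 + 3/18 + 3/18 + 4/18
= 14/18
= 0.7778

0.7778


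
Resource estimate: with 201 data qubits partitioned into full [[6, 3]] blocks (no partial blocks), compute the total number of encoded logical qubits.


Each code block uses 6 physical qubits for 3 logical qubit(s).
Number of complete blocks = floor(201 / 6) = 33
Logical qubits = 33 * 3
= 99

99


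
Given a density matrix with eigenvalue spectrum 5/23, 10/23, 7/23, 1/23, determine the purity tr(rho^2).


tr(rho^2) = sum of eigenvalues squared
= (5/23)^2 + (10/23)^2 + (7/23)^2 + (1/23)^2
= (25 + 100 + 49 + 1) / 529
= 175/529
= 0.3308

0.3308


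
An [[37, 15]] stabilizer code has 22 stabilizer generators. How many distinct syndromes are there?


Each stabilizer generator gives a binary (+1 or -1) measurement outcome.
With 22 independent generators:
Total syndromes = 2^22
= 4194304

4194304


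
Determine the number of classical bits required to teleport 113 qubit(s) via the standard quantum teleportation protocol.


Quantum teleportation requires 2 classical bits per qubit teleported.
113 qubit(s) -> 2 * 113 = 226 classical bits

226


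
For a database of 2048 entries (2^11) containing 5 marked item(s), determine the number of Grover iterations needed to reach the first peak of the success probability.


After j Grover iterations the success probability is P(j) = sin^2((2j+1)*theta), where sin(theta) = sqrt(k/N).
N = 2^11 = 2048, k = 5
sin(theta) = sqrt(k/N) = 0.04941058844
theta = arcsin(sqrt(k/N)) = 0.04943071578 rad
P(j) reaches its first maximum when (2j+1)*theta is as close as possible to pi/2, i.e. j = round(pi/(4*theta) - 1/2).
pi/(4*theta) - 1/2 = 15.3889
(For comparison, the common estimate pi/4 * sqrt(N/k) = 15.8953; the exact maximiser is used here.)
Optimal iterations = 15

15


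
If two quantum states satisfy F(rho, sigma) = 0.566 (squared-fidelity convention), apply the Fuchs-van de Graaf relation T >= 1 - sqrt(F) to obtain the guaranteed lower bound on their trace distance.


Fuchs-van de Graaf (squared-fidelity convention): 1 - sqrt(F) <= T <= sqrt(1 - F).
Lower bound: T >= 1 - sqrt(F)
sqrt(F) = sqrt(0.566) = 0.7523
T >= 1 - 0.7523
T >= 0.2477

0.2477


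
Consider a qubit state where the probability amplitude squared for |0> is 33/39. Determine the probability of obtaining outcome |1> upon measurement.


|alpha|^2 = 33/39 = 0.8462
|beta|^2 = 1 - 33/39 = 6/39 = 0.1538
P(|1>) = |beta|^2 = 0.1538

0.1538


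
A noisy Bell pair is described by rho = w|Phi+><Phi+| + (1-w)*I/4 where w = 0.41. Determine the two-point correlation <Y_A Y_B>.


|Phi+> = (|00> + |11>)/sqrt(2)
For the pure Bell state, <Y_A Y_B> = -1 (Bell-state Pauli correlator).
The maximally-mixed part I/4 has tr(I/4 * P tensor P) = 0 for any traceless Pauli P.
So <Y_A Y_B>_rho = w * (-1) + (1 - w) * 0
= 0.41 * (-1)
= -0.4100

-0.4100


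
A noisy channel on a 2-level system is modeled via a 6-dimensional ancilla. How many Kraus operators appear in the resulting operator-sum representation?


Tracing out the environment in an orthonormal basis {|i>_E} gives Kraus operators K_i = <i|_E U |0>_E.
Number of Kraus operators = dim(H_env) = d_env
= 6

6


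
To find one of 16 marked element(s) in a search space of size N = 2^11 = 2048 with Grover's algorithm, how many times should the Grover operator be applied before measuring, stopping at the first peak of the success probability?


After j Grover iterations the success probability is P(j) = sin^2((2j+1)*theta), where sin(theta) = sqrt(k/N).
N = 2^11 = 2048, k = 16
sin(theta) = sqrt(k/N) = 0.08838834765
theta = arcsin(sqrt(k/N)) = 0.08850384314 rad
P(j) reaches its first maximum when (2j+1)*theta is as close as possible to pi/2, i.e. j = round(pi/(4*theta) - 1/2).
pi/(4*theta) - 1/2 = 8.3742
(For comparison, the common estimate pi/4 * sqrt(N/k) = 8.8858; the exact maximiser is used here.)
Optimal iterations = 8

8


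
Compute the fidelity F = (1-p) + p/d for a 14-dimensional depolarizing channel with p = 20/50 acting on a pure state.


F = (1-p) + p/d
= (1 - 0.4000) + 0.4000/14
= 0.6000 + 0.0286
= 0.6286

0.6286


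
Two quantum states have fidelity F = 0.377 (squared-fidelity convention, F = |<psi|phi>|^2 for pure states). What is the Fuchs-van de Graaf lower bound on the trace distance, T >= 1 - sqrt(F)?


Fuchs-van de Graaf (squared-fidelity convention): 1 - sqrt(F) <= T <= sqrt(1 - F).
Lower bound: T >= 1 - sqrt(F)
sqrt(F) = sqrt(0.377) = 0.6140
T >= 1 - 0.6140
T >= 0.3860

0.3860


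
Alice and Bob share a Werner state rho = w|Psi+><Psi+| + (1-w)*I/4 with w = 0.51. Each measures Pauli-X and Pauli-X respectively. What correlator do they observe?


|Psi+> = (|01> + |10>)/sqrt(2)
For the pure Bell state, <X_A X_B> = +1 (Bell-state Pauli correlator).
The maximally-mixed part I/4 has tr(I/4 * P tensor P) = 0 for any traceless Pauli P.
So <X_A X_B>_rho = w * (+1) + (1 - w) * 0
= 0.51 * (+1)
= 0.5100

0.5100


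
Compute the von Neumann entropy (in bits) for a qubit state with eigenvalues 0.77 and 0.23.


S = -p*log2(p) - (1-p)*log2(1-p)
p = 0.7700, 1-p = 0.2300
= -0.7700 * log2(0.7700) - 0.2300 * log2(0.2300)
= -(-0.2903) - (-0.4877)
= 0.7780

0.7780


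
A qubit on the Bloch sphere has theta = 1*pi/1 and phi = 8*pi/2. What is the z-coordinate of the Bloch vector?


theta = 3.1416, phi = 12.5664
r_z = cos(theta) = -1.0000

-1.0000


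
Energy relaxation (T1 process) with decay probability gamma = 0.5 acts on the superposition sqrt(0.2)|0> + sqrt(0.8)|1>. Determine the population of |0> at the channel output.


For amplitude damping with parameter gamma on state sqrt(a)|0> + sqrt(b)|1>:
alpha^2 = 0.2, beta^2 = 0.8
P(|0>) = alpha^2 + gamma * beta^2
= 0.2 + 0.5 * 0.8
= 0.2 + 0.4000
= 0.6000

0.6000


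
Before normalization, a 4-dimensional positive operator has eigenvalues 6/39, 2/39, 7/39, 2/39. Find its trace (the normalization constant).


tr(M) = sum of eigenvalues
= 6/39 + 2/39 + 7/39 + 2/39
= 17/39
= 0.4359

0.4359


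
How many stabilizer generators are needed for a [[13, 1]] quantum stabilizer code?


For an [[n,k]] stabilizer code:
Number of stabilizer generators = n - k
= 13 - 1
= 12

12


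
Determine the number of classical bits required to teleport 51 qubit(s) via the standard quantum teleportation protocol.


Quantum teleportation requires 2 classical bits per qubit teleported.
51 qubit(s) -> 2 * 51 = 102 classical bits

102


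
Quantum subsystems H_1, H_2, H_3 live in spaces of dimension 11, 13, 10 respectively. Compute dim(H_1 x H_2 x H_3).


dim(H_1 x H_2 x H_3) = 11 * 13 * 10
= 143 * 10
= 1430

1430


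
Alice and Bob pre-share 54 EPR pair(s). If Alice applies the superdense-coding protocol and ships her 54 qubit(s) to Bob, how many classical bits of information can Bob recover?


Superdense coding allows 2 classical bits per shared entangled pair.
54 pair(s) -> 2 * 54 = 108 classical bits

108


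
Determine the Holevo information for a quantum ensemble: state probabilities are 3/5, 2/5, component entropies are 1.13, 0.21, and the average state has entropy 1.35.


chi = S(rho) - sum_i p_i * S(rho_i)
Weighted entropy = 3/5 * 1.13 + 2/5 * 0.21
= 0.7620
chi = 1.35 - 0.7620
= 0.5880

0.5880


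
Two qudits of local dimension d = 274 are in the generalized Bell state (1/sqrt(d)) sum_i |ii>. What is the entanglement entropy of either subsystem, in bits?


For a maximally entangled state in d x d:
S = log2(d) = log2(274)
= 8.0980

8.0980


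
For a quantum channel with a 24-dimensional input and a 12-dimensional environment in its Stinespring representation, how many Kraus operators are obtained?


Tracing out the environment in an orthonormal basis {|i>_E} gives Kraus operators K_i = <i|_E U |0>_E.
Number of Kraus operators = dim(H_env) = d_env
= 12

12


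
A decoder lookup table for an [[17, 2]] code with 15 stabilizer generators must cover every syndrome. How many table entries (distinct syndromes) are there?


Each stabilizer generator gives a binary (+1 or -1) measurement outcome.
With 15 independent generators:
Total syndromes = 2^15
= 32768

32768


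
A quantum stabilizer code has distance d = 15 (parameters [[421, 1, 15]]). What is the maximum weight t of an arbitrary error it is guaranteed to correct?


Code parameters: [[421, 1, 15]], distance d = 15.
Number of correctable errors = floor((d-1)/2)
= floor((15 - 1)/2)
= floor(14/2)
= 7

7


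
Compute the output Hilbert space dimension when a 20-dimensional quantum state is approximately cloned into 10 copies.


Output space = H^(tensor 10) where dim(H) = 20
dim = 20^10
= 400 (after 2 factors)
= 8000 (after 3 factors)
= 160000 (after 4 factors)
= 3200000 (after 5 factors)
= 64000000 (after 6 factors)
= 1280000000 (after 7 factors)
= 25600000000 (after 8 factors)
= 512000000000 (after 9 factors)
= 10240000000000 (after 10 factors)
= 10240000000000

10240000000000


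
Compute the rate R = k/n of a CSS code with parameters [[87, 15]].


Code rate R = k/n
= 15/87
= 0.1724

0.1724


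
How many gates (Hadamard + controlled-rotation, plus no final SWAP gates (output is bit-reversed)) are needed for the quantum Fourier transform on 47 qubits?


Hadamard gates: 47
Controlled rotations: n*(n-1)/2 = 47*46/2 = 1081
SWAP gates: 0 (omitted)
Total = 47 + 1081
= 1128

1128


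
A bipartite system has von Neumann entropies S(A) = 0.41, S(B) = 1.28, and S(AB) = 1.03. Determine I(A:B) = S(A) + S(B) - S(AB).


I(A:B) = S(A) + S(B) - S(AB)
= 0.41 + 1.28 - 1.03
= 0.6600

0.6600


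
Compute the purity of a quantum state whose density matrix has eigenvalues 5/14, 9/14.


tr(rho^2) = sum of eigenvalues squared
= (5/14)^2 + (9/14)^2
= (25 + 81) / 196
= 106/196
= 0.5408

0.5408


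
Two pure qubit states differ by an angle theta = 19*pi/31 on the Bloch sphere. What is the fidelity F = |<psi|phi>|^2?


For states separated by angle theta on Bloch sphere:
F = cos^2(theta/2)
theta = 19*pi/31 = 1.9255
theta/2 = 0.9627
cos(theta/2) = 0.5713
F = 0.3263

0.3263


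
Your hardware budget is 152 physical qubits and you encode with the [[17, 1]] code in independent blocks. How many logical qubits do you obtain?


Each code block uses 17 physical qubits for 1 logical qubit(s).
Number of complete blocks = floor(152 / 17) = 8
Logical qubits = 8 * 1
= 8

8


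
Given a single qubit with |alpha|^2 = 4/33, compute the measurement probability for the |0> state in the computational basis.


|alpha|^2 = 4/33 = 0.1212
|beta|^2 = 1 - 4/33 = 29/33 = 0.8788
P(|0>) = |alpha|^2 = 0.1212

0.1212


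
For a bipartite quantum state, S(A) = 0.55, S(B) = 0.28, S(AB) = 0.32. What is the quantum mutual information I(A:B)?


I(A:B) = S(A) + S(B) - S(AB)
= 0.55 + 0.28 - 0.32
= 0.5100

0.5100


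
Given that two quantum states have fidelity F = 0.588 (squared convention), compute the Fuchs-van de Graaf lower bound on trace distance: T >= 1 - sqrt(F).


Fuchs-van de Graaf (squared-fidelity convention): 1 - sqrt(F) <= T <= sqrt(1 - F).
Lower bound: T >= 1 - sqrt(F)
sqrt(F) = sqrt(0.588) = 0.7668
T >= 1 - 0.7668
T >= 0.2332

0.2332


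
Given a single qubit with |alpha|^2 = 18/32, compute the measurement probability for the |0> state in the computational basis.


|alpha|^2 = 18/32 = 0.5625
|beta|^2 = 1 - 18/32 = 14/32 = 0.4375
P(|0>) = |alpha|^2 = 0.5625

0.5625


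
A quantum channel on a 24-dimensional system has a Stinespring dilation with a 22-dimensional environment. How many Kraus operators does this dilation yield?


Tracing out the environment in an orthonormal basis {|i>_E} gives Kraus operators K_i = <i|_E U |0>_E.
Number of Kraus operators = dim(H_env) = d_env
= 22

22


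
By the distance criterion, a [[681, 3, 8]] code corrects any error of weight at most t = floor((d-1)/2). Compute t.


Code parameters: [[681, 3, 8]], distance d = 8.
Number of correctable errors = floor((d-1)/2)
= floor((8 - 1)/2)
= floor(7/2)
= 3

3


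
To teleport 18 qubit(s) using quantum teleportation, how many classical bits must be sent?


Quantum teleportation requires 2 classical bits per qubit teleported.
18 qubit(s) -> 2 * 18 = 36 classical bits

36


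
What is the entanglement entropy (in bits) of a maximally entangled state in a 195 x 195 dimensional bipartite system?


For a maximally entangled state in d x d:
S = log2(d) = log2(195)
= 7.6073

7.6073


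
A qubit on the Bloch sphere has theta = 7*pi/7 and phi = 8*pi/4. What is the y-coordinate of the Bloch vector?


theta = 3.1416, phi = 6.2832
r_y = sin(theta)*sin(phi) = 0.0000 * 0.0000
r_y = 0.0000

0.0000


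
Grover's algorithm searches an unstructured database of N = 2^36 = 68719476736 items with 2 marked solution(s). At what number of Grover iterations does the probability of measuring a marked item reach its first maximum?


After j Grover iterations the success probability is P(j) = sin^2((2j+1)*theta), where sin(theta) = sqrt(k/N).
N = 2^36 = 68719476736, k = 2
sin(theta) = sqrt(k/N) = 5.394796609e-06
theta = arcsin(sqrt(k/N)) = 5.394796609e-06 rad
P(j) reaches its first maximum when (2j+1)*theta is as close as possible to pi/2, i.e. j = round(pi/(4*theta) - 1/2).
pi/(4*theta) - 1/2 = 145583.8881
(For comparison, the common estimate pi/4 * sqrt(N/k) = 145584.3881; the exact maximiser is used here.)
Optimal iterations = 145584

145584


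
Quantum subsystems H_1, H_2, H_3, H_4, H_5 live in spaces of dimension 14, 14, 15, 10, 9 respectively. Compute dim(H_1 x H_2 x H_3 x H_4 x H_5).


dim(H_1 x H_2 x H_3 x H_4 x H_5) = 14 * 14 * 15 * 10 * 9
= 196 * 15 * 10 * 9
= 2940 * 10 * 9
= 29400 * 9
= 264600

264600


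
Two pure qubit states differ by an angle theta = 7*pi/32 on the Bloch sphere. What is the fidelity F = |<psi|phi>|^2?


For states separated by angle theta on Bloch sphere:
F = cos^2(theta/2)
theta = 7*pi/32 = 0.6872
theta/2 = 0.3436
cos(theta/2) = 0.9415
F = 0.8865

0.8865


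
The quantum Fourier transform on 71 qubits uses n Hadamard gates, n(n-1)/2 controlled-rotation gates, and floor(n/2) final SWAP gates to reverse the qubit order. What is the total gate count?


Hadamard gates: 71
Controlled rotations: n*(n-1)/2 = 71*70/2 = 2485
SWAP gates: floor(n/2) = floor(71/2) = 35
Total = 71 + 2485 + 35
= 2591

2591
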